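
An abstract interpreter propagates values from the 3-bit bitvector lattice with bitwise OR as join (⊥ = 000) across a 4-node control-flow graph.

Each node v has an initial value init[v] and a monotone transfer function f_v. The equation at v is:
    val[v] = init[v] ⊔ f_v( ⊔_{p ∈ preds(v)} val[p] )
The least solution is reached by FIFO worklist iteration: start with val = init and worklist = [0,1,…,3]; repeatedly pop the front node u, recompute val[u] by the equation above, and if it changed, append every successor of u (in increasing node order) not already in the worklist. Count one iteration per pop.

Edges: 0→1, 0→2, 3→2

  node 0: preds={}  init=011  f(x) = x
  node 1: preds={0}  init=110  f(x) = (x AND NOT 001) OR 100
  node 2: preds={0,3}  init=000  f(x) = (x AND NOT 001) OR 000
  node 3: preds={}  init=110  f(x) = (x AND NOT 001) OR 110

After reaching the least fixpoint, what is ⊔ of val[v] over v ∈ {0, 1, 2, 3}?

111

Worklist (4 pops):
  #1 pop 0: in=000 → 011 (no change)
  #2 pop 1: in=011 → 110 (no change)
  #3 pop 2: in=111 → 110 (was 000); enqueue []
  #4 pop 3: in=000 → 110 (no change)

Fixpoint:
  val[0] = 011
  val[1] = 110
  val[2] = 110
  val[3] = 110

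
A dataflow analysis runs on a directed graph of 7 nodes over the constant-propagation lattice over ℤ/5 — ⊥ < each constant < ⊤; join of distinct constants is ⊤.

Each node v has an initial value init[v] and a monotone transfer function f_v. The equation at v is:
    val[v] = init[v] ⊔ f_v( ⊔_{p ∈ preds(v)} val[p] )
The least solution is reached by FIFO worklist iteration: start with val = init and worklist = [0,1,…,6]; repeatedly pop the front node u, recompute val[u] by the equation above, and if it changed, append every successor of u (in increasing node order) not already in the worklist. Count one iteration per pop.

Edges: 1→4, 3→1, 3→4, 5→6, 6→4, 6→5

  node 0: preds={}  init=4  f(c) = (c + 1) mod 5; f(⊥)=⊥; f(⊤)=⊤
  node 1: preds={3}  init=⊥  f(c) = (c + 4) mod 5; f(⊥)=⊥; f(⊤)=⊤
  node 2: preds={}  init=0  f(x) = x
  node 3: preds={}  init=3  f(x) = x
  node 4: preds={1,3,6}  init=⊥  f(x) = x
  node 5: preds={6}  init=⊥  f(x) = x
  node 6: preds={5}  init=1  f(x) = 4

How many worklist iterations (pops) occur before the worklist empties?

Trace (10 dequeues):
  [1] u=0 | in ⊥ | out 4 | ==
  [2] u=1 | in 3 | out 2 | prev ⊥ | push {}
  [3] u=2 | in ⊥ | out 0 | ==
  [4] u=3 | in ⊥ | out 3 | ==
  [5] u=4 | in ⊤ | out ⊤ | prev ⊥ | push {}
  [6] u=5 | in 1 | out 1 | prev ⊥ | push {}
  [7] u=6 | in 1 | out ⊤ | prev 1 | push {4,5}
  [8] u=4 | in ⊤ | out ⊤ | ==
  [9] u=5 | in ⊤ | out ⊤ | prev 1 | push {6}
  [10] u=6 | in ⊤ | out ⊤ | ==

Converged values:
  [0] 4
  [1] 2
  [2] 0
  [3] 3
  [4] ⊤
  [5] ⊤
  [6] ⊤

10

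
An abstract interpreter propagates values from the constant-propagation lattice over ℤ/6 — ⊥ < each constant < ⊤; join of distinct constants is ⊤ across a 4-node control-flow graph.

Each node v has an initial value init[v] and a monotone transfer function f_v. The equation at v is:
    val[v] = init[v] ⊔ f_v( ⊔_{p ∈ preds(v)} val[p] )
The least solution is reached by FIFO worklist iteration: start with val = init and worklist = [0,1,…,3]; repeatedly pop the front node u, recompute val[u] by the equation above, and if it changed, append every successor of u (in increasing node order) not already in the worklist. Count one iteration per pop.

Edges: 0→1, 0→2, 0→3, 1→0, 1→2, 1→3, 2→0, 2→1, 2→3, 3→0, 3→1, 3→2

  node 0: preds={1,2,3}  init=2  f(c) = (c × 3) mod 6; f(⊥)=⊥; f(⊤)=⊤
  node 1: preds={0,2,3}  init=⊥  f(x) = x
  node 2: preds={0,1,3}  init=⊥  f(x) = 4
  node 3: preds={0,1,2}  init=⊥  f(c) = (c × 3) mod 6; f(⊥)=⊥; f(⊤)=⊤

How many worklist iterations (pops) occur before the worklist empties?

9

Iteration log — 9 steps:
  step 1. node 0  ⊔preds=⊥  new=2  stable
  step 2. node 1  ⊔preds=2  new=2  old=⊥  +wl: 0
  step 3. node 2  ⊔preds=2  new=4  old=⊥  +wl: 1
  step 4. node 3  ⊔preds=⊤  new=⊤  old=⊥  +wl: 2
  step 5. node 0  ⊔preds=⊤  new=⊤  old=2  +wl: 3
  step 6. node 1  ⊔preds=⊤  new=⊤  old=2  +wl: 0
  step 7. node 2  ⊔preds=⊤  new=4  stable
  step 8. node 3  ⊔preds=⊤  new=⊤  stable
  step 9. node 0  ⊔preds=⊤  new=⊤  stable

Least fixpoint reached:
  node 0: ⊤
  node 1: ⊤
  node 2: 4
  node 3: ⊤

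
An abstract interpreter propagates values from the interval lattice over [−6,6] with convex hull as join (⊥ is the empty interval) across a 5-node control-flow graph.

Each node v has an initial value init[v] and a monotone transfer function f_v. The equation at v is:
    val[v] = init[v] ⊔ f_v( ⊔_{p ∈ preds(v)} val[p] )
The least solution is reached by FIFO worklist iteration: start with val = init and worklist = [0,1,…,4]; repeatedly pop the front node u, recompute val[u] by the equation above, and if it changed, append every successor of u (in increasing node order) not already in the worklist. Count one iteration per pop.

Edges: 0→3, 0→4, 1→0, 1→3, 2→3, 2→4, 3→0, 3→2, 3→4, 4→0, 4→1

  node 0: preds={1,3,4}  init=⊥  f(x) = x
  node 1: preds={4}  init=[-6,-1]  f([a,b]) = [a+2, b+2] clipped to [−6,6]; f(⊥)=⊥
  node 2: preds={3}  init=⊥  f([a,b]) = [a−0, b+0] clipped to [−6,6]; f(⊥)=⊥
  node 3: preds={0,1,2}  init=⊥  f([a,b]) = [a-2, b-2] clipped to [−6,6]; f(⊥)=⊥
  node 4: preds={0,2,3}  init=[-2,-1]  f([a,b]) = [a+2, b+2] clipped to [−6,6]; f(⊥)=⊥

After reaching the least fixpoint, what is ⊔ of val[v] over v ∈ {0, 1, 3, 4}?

Worklist (25 pops):
  #1 pop 0: in=[-6,-1] → [-6,-1] (was ⊥); enqueue []
  #2 pop 1: in=[-2,-1] → [-6,1] (was [-6,-1]); enqueue [0]
  #3 pop 2: in=⊥ → ⊥ (no change)
  #4 pop 3: in=[-6,1] → [-6,-1] (was ⊥); enqueue [2]
  #5 pop 4: in=[-6,-1] → [-4,1] (was [-2,-1]); enqueue [1]
  #6 pop 0: in=[-6,1] → [-6,1] (was [-6,-1]); enqueue [3,4]
  #7 pop 2: in=[-6,-1] → [-6,-1] (was ⊥); enqueue []
  #8 pop 1: in=[-4,1] → [-6,3] (was [-6,1]); enqueue [0]
  #9 pop 3: in=[-6,3] → [-6,1] (was [-6,-1]); enqueue [2]
  #10 pop 4: in=[-6,1] → [-4,3] (was [-4,1]); enqueue [1]
  #11 pop 0: in=[-6,3] → [-6,3] (was [-6,1]); enqueue [3,4]
  #12 pop 2: in=[-6,1] → [-6,1] (was [-6,-1]); enqueue []
  #13 pop 1: in=[-4,3] → [-6,5] (was [-6,3]); enqueue [0]
  #14 pop 3: in=[-6,5] → [-6,3] (was [-6,1]); enqueue [2]
  #15 pop 4: in=[-6,3] → [-4,5] (was [-4,3]); enqueue [1]
  #16 pop 0: in=[-6,5] → [-6,5] (was [-6,3]); enqueue [3,4]
  #17 pop 2: in=[-6,3] → [-6,3] (was [-6,1]); enqueue []
  #18 pop 1: in=[-4,5] → [-6,6] (was [-6,5]); enqueue [0]
  #19 pop 3: in=[-6,6] → [-6,4] (was [-6,3]); enqueue [2]
  #20 pop 4: in=[-6,5] → [-4,6] (was [-4,5]); enqueue [1]
  #21 pop 0: in=[-6,6] → [-6,6] (was [-6,5]); enqueue [3,4]
  #22 pop 2: in=[-6,4] → [-6,4] (was [-6,3]); enqueue []
  #23 pop 1: in=[-4,6] → [-6,6] (no change)
  #24 pop 3: in=[-6,6] → [-6,4] (no change)
  #25 pop 4: in=[-6,6] → [-4,6] (no change)

Fixpoint:
  val[0] = [-6,6]
  val[1] = [-6,6]
  val[2] = [-6,4]
  val[3] = [-6,4]
  val[4] = [-4,6]

[-6,6]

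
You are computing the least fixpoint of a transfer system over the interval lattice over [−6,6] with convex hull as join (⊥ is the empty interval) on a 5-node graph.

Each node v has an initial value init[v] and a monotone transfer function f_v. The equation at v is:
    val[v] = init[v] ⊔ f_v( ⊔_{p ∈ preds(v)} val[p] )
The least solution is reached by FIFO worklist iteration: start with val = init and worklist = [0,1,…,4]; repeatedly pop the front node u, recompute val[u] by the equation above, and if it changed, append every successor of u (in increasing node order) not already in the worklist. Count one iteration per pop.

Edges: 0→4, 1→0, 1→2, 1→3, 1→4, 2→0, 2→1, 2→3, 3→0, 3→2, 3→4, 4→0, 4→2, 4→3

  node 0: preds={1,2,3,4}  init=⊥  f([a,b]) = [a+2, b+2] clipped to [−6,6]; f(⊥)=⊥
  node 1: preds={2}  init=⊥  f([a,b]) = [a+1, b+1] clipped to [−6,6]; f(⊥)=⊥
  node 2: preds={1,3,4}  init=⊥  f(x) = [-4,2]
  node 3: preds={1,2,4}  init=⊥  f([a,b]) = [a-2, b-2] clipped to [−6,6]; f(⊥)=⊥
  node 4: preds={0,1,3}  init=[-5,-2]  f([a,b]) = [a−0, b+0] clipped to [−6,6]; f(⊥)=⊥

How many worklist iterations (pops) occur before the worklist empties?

Worklist (20 pops):
  #1 pop 0: in=[-5,-2] → [-3,0] (was ⊥); enqueue []
  #2 pop 1: in=⊥ → ⊥ (no change)
  #3 pop 2: in=[-5,-2] → [-4,2] (was ⊥); enqueue [0,1]
  #4 pop 3: in=[-5,2] → [-6,0] (was ⊥); enqueue [2]
  #5 pop 4: in=[-6,0] → [-6,0] (was [-5,-2]); enqueue [3]
  #6 pop 0: in=[-6,2] → [-4,4] (was [-3,0]); enqueue [4]
  #7 pop 1: in=[-4,2] → [-3,3] (was ⊥); enqueue [0]
  #8 pop 2: in=[-6,3] → [-4,2] (no change)
  #9 pop 3: in=[-6,3] → [-6,1] (was [-6,0]); enqueue [2]
  #10 pop 4: in=[-6,4] → [-6,4] (was [-6,0]); enqueue [3]
  #11 pop 0: in=[-6,4] → [-4,6] (was [-4,4]); enqueue [4]
  #12 pop 2: in=[-6,4] → [-4,2] (no change)
  #13 pop 3: in=[-6,4] → [-6,2] (was [-6,1]); enqueue [0,2]
  #14 pop 4: in=[-6,6] → [-6,6] (was [-6,4]); enqueue [3]
  #15 pop 0: in=[-6,6] → [-4,6] (no change)
  #16 pop 2: in=[-6,6] → [-4,2] (no change)
  #17 pop 3: in=[-6,6] → [-6,4] (was [-6,2]); enqueue [0,2,4]
  #18 pop 0: in=[-6,6] → [-4,6] (no change)
  #19 pop 2: in=[-6,6] → [-4,2] (no change)
  #20 pop 4: in=[-6,6] → [-6,6] (no change)

Fixpoint:
  val[0] = [-4,6]
  val[1] = [-3,3]
  val[2] = [-4,2]
  val[3] = [-6,4]
  val[4] = [-6,6]

20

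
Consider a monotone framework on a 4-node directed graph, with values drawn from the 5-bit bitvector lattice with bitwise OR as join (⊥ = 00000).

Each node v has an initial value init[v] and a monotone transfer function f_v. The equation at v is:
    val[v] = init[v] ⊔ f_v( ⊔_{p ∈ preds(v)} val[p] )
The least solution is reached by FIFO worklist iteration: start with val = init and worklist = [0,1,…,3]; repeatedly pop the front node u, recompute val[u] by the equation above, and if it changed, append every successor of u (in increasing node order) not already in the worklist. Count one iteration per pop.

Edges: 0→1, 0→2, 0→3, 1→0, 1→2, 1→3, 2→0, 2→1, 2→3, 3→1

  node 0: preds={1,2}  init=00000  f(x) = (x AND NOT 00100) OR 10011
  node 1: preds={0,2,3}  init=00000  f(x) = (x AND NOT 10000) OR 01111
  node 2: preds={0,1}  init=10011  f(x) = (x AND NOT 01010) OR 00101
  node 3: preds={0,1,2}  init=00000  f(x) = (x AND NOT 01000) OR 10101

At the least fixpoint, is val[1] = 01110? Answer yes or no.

Worklist (8 pops):
  #1 pop 0: in=10011 → 10011 (was 00000); enqueue []
  #2 pop 1: in=10011 → 01111 (was 00000); enqueue [0]
  #3 pop 2: in=11111 → 10111 (was 10011); enqueue [1]
  #4 pop 3: in=11111 → 10111 (was 00000); enqueue []
  #5 pop 0: in=11111 → 11011 (was 10011); enqueue [2,3]
  #6 pop 1: in=11111 → 01111 (no change)
  #7 pop 2: in=11111 → 10111 (no change)
  #8 pop 3: in=11111 → 10111 (no change)

Fixpoint:
  val[0] = 11011
  val[1] = 01111
  val[2] = 10111
  val[3] = 10111

no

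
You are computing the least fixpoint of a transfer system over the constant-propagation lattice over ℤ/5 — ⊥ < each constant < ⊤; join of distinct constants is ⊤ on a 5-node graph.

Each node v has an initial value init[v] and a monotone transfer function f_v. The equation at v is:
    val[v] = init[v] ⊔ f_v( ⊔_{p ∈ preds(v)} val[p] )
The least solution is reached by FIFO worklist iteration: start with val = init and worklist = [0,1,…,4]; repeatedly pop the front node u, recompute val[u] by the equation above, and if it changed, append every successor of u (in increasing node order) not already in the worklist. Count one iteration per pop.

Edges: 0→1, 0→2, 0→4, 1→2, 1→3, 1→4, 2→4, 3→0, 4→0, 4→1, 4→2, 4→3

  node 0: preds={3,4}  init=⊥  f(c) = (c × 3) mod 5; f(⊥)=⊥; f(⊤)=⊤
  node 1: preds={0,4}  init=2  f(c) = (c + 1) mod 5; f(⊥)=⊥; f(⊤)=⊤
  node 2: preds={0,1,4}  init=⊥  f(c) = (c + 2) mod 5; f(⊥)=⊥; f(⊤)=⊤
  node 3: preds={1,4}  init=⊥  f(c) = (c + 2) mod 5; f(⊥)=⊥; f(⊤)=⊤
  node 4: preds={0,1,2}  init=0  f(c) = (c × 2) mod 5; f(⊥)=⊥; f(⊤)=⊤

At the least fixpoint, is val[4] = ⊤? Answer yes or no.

yes

Worklist (10 pops):
  #1 pop 0: in=0 → 0 (was ⊥); enqueue []
  #2 pop 1: in=0 → ⊤ (was 2); enqueue []
  #3 pop 2: in=⊤ → ⊤ (was ⊥); enqueue []
  #4 pop 3: in=⊤ → ⊤ (was ⊥); enqueue [0]
  #5 pop 4: in=⊤ → ⊤ (was 0); enqueue [1,2,3]
  #6 pop 0: in=⊤ → ⊤ (was 0); enqueue [4]
  #7 pop 1: in=⊤ → ⊤ (no change)
  #8 pop 2: in=⊤ → ⊤ (no change)
  #9 pop 3: in=⊤ → ⊤ (no change)
  #10 pop 4: in=⊤ → ⊤ (no change)

Fixpoint:
  val[0] = ⊤
  val[1] = ⊤
  val[2] = ⊤
  val[3] = ⊤
  val[4] = ⊤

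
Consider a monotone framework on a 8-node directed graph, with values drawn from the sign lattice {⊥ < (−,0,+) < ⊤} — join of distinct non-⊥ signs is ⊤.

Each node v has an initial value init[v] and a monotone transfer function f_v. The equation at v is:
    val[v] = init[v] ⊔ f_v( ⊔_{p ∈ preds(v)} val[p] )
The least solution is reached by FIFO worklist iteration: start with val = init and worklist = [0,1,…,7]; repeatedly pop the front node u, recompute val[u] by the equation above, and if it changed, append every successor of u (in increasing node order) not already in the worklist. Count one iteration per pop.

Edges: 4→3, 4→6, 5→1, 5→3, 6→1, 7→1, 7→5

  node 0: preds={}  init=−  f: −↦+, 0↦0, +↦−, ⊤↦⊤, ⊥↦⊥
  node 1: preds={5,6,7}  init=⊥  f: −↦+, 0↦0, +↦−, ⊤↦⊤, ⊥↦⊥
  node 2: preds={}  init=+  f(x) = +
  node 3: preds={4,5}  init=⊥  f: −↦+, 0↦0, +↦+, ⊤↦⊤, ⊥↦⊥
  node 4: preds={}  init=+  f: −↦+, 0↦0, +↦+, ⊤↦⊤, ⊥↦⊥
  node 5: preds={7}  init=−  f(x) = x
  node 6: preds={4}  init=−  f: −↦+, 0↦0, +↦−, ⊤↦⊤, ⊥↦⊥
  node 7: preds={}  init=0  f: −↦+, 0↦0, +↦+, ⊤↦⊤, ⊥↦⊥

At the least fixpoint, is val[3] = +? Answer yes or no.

no

Iteration log — 10 steps:
  step 1. node 0  ⊔preds=⊥  new=−  stable
  step 2. node 1  ⊔preds=⊤  new=⊤  old=⊥  +wl: 
  step 3. node 2  ⊔preds=⊥  new=+  stable
  step 4. node 3  ⊔preds=⊤  new=⊤  old=⊥  +wl: 
  step 5. node 4  ⊔preds=⊥  new=+  stable
  step 6. node 5  ⊔preds=0  new=⊤  old=−  +wl: 1,3
  step 7. node 6  ⊔preds=+  new=−  stable
  step 8. node 7  ⊔preds=⊥  new=0  stable
  step 9. node 1  ⊔preds=⊤  new=⊤  stable
  step 10. node 3  ⊔preds=⊤  new=⊤  stable

Least fixpoint reached:
  node 0: −
  node 1: ⊤
  node 2: +
  node 3: ⊤
  node 4: +
  node 5: ⊤
  node 6: −
  node 7: 0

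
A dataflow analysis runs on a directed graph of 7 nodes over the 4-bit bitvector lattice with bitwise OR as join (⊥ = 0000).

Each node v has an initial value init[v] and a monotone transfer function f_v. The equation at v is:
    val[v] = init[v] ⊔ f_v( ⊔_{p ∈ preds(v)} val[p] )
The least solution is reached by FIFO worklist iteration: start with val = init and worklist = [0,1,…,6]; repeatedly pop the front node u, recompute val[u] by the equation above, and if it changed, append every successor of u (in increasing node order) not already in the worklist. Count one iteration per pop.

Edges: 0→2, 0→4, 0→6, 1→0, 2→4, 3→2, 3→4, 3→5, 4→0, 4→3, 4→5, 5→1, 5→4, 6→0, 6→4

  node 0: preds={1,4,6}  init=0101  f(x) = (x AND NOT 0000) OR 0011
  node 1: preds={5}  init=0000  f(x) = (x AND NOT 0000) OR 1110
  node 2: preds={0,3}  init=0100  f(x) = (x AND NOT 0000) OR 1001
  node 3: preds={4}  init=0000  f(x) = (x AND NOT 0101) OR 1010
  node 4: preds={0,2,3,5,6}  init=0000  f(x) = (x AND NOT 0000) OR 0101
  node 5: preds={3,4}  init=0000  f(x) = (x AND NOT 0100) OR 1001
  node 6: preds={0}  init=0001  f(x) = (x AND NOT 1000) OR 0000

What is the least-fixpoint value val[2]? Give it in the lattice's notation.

1111

Worklist (14 pops):
  #1 pop 0: in=0001 → 0111 (was 0101); enqueue []
  #2 pop 1: in=0000 → 1110 (was 0000); enqueue [0]
  #3 pop 2: in=0111 → 1111 (was 0100); enqueue []
  #4 pop 3: in=0000 → 1010 (was 0000); enqueue [2]
  #5 pop 4: in=1111 → 1111 (was 0000); enqueue [3]
  #6 pop 5: in=1111 → 1011 (was 0000); enqueue [1,4]
  #7 pop 6: in=0111 → 0111 (was 0001); enqueue []
  #8 pop 0: in=1111 → 1111 (was 0111); enqueue [6]
  #9 pop 2: in=1111 → 1111 (no change)
  #10 pop 3: in=1111 → 1010 (no change)
  #11 pop 1: in=1011 → 1111 (was 1110); enqueue [0]
  #12 pop 4: in=1111 → 1111 (no change)
  #13 pop 6: in=1111 → 0111 (no change)
  #14 pop 0: in=1111 → 1111 (no change)

Fixpoint:
  val[0] = 1111
  val[1] = 1111
  val[2] = 1111
  val[3] = 1010
  val[4] = 1111
  val[5] = 1011
  val[6] = 0111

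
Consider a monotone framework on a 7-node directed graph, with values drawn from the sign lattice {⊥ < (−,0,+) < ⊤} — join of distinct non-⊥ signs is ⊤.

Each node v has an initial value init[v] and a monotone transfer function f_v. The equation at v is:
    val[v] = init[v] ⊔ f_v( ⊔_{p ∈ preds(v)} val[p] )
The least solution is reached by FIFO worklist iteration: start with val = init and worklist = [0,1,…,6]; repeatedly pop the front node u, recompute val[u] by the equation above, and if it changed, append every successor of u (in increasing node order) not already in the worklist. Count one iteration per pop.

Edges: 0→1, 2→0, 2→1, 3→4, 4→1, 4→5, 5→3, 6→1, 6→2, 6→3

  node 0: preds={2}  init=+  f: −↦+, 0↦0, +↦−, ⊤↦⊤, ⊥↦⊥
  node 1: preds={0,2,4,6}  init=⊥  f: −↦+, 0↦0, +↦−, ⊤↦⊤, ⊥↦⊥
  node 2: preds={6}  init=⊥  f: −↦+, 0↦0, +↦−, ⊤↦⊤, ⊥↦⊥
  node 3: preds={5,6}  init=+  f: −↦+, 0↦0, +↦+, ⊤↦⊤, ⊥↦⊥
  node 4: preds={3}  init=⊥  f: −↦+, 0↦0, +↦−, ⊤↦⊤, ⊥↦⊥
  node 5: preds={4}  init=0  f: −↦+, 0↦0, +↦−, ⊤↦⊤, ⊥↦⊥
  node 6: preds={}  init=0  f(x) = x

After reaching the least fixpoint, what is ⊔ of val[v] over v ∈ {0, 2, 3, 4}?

⊤

Trace (10 dequeues):
  [1] u=0 | in ⊥ | out + | ==
  [2] u=1 | in ⊤ | out ⊤ | prev ⊥ | push {}
  [3] u=2 | in 0 | out 0 | prev ⊥ | push {0,1}
  [4] u=3 | in 0 | out ⊤ | prev + | push {}
  [5] u=4 | in ⊤ | out ⊤ | prev ⊥ | push {}
  [6] u=5 | in ⊤ | out ⊤ | prev 0 | push {3}
  [7] u=6 | in ⊥ | out 0 | ==
  [8] u=0 | in 0 | out ⊤ | prev + | push {}
  [9] u=1 | in ⊤ | out ⊤ | ==
  [10] u=3 | in ⊤ | out ⊤ | ==

Converged values:
  [0] ⊤
  [1] ⊤
  [2] 0
  [3] ⊤
  [4] ⊤
  [5] ⊤
  [6] 0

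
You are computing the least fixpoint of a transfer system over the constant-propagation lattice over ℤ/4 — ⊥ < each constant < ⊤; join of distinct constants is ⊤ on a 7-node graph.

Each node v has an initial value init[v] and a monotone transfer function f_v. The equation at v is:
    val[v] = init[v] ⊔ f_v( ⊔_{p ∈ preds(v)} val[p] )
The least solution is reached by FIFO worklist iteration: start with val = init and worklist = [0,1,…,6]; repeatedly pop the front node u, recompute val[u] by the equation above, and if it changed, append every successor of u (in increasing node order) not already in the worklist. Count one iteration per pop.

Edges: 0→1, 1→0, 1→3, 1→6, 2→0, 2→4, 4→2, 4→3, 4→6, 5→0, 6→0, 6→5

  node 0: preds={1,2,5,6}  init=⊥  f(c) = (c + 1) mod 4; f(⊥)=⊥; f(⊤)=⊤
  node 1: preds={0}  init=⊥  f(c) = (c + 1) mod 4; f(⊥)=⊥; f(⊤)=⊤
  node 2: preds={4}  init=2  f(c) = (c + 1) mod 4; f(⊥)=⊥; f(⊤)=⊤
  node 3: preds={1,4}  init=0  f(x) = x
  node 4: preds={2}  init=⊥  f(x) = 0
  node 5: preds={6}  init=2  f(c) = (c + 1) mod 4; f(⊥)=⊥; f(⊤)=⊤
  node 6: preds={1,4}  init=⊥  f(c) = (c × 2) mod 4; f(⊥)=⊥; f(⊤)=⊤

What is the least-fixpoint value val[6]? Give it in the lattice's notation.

⊤

Worklist (18 pops):
  #1 pop 0: in=2 → 3 (was ⊥); enqueue []
  #2 pop 1: in=3 → 0 (was ⊥); enqueue [0]
  #3 pop 2: in=⊥ → 2 (no change)
  #4 pop 3: in=0 → 0 (no change)
  #5 pop 4: in=2 → 0 (was ⊥); enqueue [2,3]
  #6 pop 5: in=⊥ → 2 (no change)
  #7 pop 6: in=0 → 0 (was ⊥); enqueue [5]
  #8 pop 0: in=⊤ → ⊤ (was 3); enqueue [1]
  #9 pop 2: in=0 → ⊤ (was 2); enqueue [0,4]
  #10 pop 3: in=0 → 0 (no change)
  #11 pop 5: in=0 → ⊤ (was 2); enqueue []
  #12 pop 1: in=⊤ → ⊤ (was 0); enqueue [3,6]
  #13 pop 0: in=⊤ → ⊤ (no change)
  #14 pop 4: in=⊤ → 0 (no change)
  #15 pop 3: in=⊤ → ⊤ (was 0); enqueue []
  #16 pop 6: in=⊤ → ⊤ (was 0); enqueue [0,5]
  #17 pop 0: in=⊤ → ⊤ (no change)
  #18 pop 5: in=⊤ → ⊤ (no change)

Fixpoint:
  val[0] = ⊤
  val[1] = ⊤
  val[2] = ⊤
  val[3] = ⊤
  val[4] = 0
  val[5] = ⊤
  val[6] = ⊤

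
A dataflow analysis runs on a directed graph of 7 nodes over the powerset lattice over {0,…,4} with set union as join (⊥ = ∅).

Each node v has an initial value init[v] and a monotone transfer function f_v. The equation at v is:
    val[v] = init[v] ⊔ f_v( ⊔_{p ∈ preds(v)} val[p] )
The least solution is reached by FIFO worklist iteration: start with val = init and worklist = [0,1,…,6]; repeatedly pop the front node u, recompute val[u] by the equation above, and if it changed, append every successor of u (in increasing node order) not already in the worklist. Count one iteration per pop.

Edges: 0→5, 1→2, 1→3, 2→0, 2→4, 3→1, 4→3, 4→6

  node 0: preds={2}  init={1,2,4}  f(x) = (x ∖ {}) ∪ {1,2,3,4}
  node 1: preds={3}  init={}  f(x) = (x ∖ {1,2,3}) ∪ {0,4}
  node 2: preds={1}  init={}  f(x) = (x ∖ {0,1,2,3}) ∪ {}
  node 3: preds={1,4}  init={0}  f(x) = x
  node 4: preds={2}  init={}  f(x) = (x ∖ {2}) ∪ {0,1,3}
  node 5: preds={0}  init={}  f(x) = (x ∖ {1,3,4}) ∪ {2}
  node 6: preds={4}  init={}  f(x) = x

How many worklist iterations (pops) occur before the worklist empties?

11

Trace (11 dequeues):
  [1] u=0 | in {} | out {1,2,3,4} | prev {1,2,4} | push {}
  [2] u=1 | in {0} | out {0,4} | prev {} | push {}
  [3] u=2 | in {0,4} | out {4} | prev {} | push {0}
  [4] u=3 | in {0,4} | out {0,4} | prev {0} | push {1}
  [5] u=4 | in {4} | out {0,1,3,4} | prev {} | push {3}
  [6] u=5 | in {1,2,3,4} | out {2} | prev {} | push {}
  [7] u=6 | in {0,1,3,4} | out {0,1,3,4} | prev {} | push {}
  [8] u=0 | in {4} | out {1,2,3,4} | ==
  [9] u=1 | in {0,4} | out {0,4} | ==
  [10] u=3 | in {0,1,3,4} | out {0,1,3,4} | prev {0,4} | push {1}
  [11] u=1 | in {0,1,3,4} | out {0,4} | ==

Converged values:
  [0] {1,2,3,4}
  [1] {0,4}
  [2] {4}
  [3] {0,1,3,4}
  [4] {0,1,3,4}
  [5] {2}
  [6] {0,1,3,4}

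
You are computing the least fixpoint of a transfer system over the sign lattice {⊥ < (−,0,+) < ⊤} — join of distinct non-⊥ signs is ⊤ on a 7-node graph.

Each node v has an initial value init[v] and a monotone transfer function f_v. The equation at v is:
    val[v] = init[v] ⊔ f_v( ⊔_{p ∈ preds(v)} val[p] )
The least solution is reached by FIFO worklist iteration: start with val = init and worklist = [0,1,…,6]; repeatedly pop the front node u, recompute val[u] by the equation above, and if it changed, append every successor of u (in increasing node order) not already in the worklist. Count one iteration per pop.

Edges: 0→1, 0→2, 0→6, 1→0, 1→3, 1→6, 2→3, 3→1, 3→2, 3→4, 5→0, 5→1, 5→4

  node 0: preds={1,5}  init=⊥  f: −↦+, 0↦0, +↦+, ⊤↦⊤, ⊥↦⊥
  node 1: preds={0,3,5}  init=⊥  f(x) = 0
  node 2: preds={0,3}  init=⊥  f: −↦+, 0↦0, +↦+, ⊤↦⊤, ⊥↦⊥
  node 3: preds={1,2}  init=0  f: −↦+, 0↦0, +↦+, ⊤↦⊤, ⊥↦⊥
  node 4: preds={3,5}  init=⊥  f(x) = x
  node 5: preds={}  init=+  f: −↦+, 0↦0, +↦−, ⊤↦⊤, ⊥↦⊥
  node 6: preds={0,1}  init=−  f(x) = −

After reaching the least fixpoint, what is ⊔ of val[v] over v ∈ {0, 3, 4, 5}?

Worklist (11 pops):
  #1 pop 0: in=+ → + (was ⊥); enqueue []
  #2 pop 1: in=⊤ → 0 (was ⊥); enqueue [0]
  #3 pop 2: in=⊤ → ⊤ (was ⊥); enqueue []
  #4 pop 3: in=⊤ → ⊤ (was 0); enqueue [1,2]
  #5 pop 4: in=⊤ → ⊤ (was ⊥); enqueue []
  #6 pop 5: in=⊥ → + (no change)
  #7 pop 6: in=⊤ → − (no change)
  #8 pop 0: in=⊤ → ⊤ (was +); enqueue [6]
  #9 pop 1: in=⊤ → 0 (no change)
  #10 pop 2: in=⊤ → ⊤ (no change)
  #11 pop 6: in=⊤ → − (no change)

Fixpoint:
  val[0] = ⊤
  val[1] = 0
  val[2] = ⊤
  val[3] = ⊤
  val[4] = ⊤
  val[5] = +
  val[6] = −

⊤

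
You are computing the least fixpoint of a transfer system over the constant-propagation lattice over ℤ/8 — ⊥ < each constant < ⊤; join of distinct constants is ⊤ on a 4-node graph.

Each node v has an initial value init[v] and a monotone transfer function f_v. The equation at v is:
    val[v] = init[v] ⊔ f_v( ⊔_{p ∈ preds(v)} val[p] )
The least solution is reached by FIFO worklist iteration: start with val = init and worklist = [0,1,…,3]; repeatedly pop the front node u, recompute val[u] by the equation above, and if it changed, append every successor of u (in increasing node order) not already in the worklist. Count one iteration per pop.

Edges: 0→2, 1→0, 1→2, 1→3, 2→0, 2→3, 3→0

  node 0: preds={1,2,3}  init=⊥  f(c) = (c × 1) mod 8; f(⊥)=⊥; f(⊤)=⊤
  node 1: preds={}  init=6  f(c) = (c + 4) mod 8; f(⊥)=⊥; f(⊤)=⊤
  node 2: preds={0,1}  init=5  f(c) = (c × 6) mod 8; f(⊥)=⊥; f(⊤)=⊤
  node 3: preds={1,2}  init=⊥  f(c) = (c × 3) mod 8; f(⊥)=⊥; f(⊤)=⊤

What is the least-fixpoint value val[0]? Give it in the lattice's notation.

⊤

Worklist (5 pops):
  #1 pop 0: in=⊤ → ⊤ (was ⊥); enqueue []
  #2 pop 1: in=⊥ → 6 (no change)
  #3 pop 2: in=⊤ → ⊤ (was 5); enqueue [0]
  #4 pop 3: in=⊤ → ⊤ (was ⊥); enqueue []
  #5 pop 0: in=⊤ → ⊤ (no change)

Fixpoint:
  val[0] = ⊤
  val[1] = 6
  val[2] = ⊤
  val[3] = ⊤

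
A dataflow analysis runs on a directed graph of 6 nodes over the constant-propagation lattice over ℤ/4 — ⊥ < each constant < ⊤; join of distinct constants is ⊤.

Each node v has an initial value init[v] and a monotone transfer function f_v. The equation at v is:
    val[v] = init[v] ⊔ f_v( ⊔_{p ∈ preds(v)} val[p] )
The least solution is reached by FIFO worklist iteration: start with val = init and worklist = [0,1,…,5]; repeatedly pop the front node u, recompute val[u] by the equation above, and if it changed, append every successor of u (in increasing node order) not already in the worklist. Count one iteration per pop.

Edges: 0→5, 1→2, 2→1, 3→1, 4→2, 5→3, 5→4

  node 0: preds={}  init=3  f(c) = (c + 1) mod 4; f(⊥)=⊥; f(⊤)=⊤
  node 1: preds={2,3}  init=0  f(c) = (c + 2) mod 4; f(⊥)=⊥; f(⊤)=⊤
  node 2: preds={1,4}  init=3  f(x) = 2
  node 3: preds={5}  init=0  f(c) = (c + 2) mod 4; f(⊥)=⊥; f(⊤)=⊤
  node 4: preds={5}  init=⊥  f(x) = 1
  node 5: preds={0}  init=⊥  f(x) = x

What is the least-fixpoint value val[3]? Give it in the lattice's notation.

Trace (11 dequeues):
  [1] u=0 | in ⊥ | out 3 | ==
  [2] u=1 | in ⊤ | out ⊤ | prev 0 | push {}
  [3] u=2 | in ⊤ | out ⊤ | prev 3 | push {1}
  [4] u=3 | in ⊥ | out 0 | ==
  [5] u=4 | in ⊥ | out 1 | prev ⊥ | push {2}
  [6] u=5 | in 3 | out 3 | prev ⊥ | push {3,4}
  [7] u=1 | in ⊤ | out ⊤ | ==
  [8] u=2 | in ⊤ | out ⊤ | ==
  [9] u=3 | in 3 | out ⊤ | prev 0 | push {1}
  [10] u=4 | in 3 | out 1 | ==
  [11] u=1 | in ⊤ | out ⊤ | ==

Converged values:
  [0] 3
  [1] ⊤
  [2] ⊤
  [3] ⊤
  [4] 1
  [5] 3

⊤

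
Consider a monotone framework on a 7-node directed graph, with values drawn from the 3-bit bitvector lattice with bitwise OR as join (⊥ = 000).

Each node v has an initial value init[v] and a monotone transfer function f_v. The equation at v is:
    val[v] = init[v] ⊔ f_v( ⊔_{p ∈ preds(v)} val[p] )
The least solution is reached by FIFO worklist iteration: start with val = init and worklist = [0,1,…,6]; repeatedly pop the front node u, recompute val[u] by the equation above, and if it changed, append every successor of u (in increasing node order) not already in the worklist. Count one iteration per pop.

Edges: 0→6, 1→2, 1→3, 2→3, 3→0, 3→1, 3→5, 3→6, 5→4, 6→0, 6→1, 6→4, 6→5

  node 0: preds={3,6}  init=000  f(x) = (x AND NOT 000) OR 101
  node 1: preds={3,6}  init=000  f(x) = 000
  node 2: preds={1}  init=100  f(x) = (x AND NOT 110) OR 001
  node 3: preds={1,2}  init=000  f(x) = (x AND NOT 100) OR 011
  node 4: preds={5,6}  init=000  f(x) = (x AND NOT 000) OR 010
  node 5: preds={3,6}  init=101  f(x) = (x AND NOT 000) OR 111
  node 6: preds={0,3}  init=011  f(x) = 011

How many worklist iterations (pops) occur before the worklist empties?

10

Iteration log — 10 steps:
  step 1. node 0  ⊔preds=011  new=111  old=000  +wl: 
  step 2. node 1  ⊔preds=011  new=000  stable
  step 3. node 2  ⊔preds=000  new=101  old=100  +wl: 
  step 4. node 3  ⊔preds=101  new=011  old=000  +wl: 0,1
  step 5. node 4  ⊔preds=111  new=111  old=000  +wl: 
  step 6. node 5  ⊔preds=011  new=111  old=101  +wl: 4
  step 7. node 6  ⊔preds=111  new=011  stable
  step 8. node 0  ⊔preds=011  new=111  stable
  step 9. node 1  ⊔preds=011  new=000  stable
  step 10. node 4  ⊔preds=111  new=111  stable

Least fixpoint reached:
  node 0: 111
  node 1: 000
  node 2: 101
  node 3: 011
  node 4: 111
  node 5: 111
  node 6: 011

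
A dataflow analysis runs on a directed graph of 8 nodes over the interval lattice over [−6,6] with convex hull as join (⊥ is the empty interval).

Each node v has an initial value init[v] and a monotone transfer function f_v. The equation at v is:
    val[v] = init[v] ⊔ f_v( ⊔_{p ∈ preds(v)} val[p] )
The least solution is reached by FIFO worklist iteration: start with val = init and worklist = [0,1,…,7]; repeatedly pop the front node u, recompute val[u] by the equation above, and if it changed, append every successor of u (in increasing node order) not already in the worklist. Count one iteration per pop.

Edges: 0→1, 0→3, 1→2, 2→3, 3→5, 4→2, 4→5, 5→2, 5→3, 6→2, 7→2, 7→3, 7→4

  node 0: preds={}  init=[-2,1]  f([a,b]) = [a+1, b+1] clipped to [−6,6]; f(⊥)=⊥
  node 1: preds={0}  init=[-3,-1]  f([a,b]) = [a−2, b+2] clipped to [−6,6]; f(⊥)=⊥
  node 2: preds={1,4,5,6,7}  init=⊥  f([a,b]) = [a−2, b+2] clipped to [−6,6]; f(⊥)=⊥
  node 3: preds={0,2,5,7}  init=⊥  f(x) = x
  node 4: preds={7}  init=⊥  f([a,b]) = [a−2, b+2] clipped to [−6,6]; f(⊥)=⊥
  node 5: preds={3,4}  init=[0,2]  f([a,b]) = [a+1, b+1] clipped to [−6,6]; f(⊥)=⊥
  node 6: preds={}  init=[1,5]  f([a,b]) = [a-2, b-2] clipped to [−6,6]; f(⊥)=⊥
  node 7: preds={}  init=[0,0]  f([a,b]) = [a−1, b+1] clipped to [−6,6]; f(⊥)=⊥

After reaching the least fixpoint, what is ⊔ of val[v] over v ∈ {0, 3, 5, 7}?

[-6,6]

Iteration log — 10 steps:
  step 1. node 0  ⊔preds=⊥  new=[-2,1]  stable
  step 2. node 1  ⊔preds=[-2,1]  new=[-4,3]  old=[-3,-1]  +wl: 
  step 3. node 2  ⊔preds=[-4,5]  new=[-6,6]  old=⊥  +wl: 
  step 4. node 3  ⊔preds=[-6,6]  new=[-6,6]  old=⊥  +wl: 
  step 5. node 4  ⊔preds=[0,0]  new=[-2,2]  old=⊥  +wl: 2
  step 6. node 5  ⊔preds=[-6,6]  new=[-5,6]  old=[0,2]  +wl: 3
  step 7. node 6  ⊔preds=⊥  new=[1,5]  stable
  step 8. node 7  ⊔preds=⊥  new=[0,0]  stable
  step 9. node 2  ⊔preds=[-5,6]  new=[-6,6]  stable
  step 10. node 3  ⊔preds=[-6,6]  new=[-6,6]  stable

Least fixpoint reached:
  node 0: [-2,1]
  node 1: [-4,3]
  node 2: [-6,6]
  node 3: [-6,6]
  node 4: [-2,2]
  node 5: [-5,6]
  node 6: [1,5]
  node 7: [0,0]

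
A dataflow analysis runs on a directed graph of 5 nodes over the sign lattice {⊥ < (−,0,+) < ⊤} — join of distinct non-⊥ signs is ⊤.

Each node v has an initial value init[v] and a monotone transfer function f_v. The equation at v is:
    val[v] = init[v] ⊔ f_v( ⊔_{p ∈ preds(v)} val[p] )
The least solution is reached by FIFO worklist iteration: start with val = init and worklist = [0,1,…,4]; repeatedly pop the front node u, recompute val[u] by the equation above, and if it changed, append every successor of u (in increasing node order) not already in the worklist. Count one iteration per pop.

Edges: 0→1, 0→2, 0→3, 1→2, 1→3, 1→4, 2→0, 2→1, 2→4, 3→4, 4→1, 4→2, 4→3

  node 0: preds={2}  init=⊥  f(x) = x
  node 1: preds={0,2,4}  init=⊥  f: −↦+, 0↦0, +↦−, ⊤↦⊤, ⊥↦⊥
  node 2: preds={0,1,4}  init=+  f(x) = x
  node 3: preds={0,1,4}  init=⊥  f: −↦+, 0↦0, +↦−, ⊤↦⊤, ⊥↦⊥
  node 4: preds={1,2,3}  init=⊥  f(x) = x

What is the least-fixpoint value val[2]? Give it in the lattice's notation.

Worklist (10 pops):
  #1 pop 0: in=+ → + (was ⊥); enqueue []
  #2 pop 1: in=+ → − (was ⊥); enqueue []
  #3 pop 2: in=⊤ → ⊤ (was +); enqueue [0,1]
  #4 pop 3: in=⊤ → ⊤ (was ⊥); enqueue []
  #5 pop 4: in=⊤ → ⊤ (was ⊥); enqueue [2,3]
  #6 pop 0: in=⊤ → ⊤ (was +); enqueue []
  #7 pop 1: in=⊤ → ⊤ (was −); enqueue [4]
  #8 pop 2: in=⊤ → ⊤ (no change)
  #9 pop 3: in=⊤ → ⊤ (no change)
  #10 pop 4: in=⊤ → ⊤ (no change)

Fixpoint:
  val[0] = ⊤
  val[1] = ⊤
  val[2] = ⊤
  val[3] = ⊤
  val[4] = ⊤

⊤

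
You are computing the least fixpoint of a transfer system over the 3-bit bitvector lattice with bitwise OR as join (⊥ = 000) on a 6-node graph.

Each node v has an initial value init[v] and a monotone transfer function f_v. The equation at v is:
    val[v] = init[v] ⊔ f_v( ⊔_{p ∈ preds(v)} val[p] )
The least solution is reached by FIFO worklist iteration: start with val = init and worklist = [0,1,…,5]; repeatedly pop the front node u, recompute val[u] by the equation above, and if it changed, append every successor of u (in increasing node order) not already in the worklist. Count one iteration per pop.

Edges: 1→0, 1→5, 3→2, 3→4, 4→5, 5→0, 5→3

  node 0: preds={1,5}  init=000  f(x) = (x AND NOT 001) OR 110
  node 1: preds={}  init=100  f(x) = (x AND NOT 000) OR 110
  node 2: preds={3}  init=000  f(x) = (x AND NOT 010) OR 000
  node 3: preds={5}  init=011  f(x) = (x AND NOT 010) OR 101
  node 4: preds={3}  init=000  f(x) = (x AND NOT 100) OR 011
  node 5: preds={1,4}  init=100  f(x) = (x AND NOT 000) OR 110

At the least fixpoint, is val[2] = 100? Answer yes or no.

no

Iteration log — 9 steps:
  step 1. node 0  ⊔preds=100  new=110  old=000  +wl: 
  step 2. node 1  ⊔preds=000  new=110  old=100  +wl: 0
  step 3. node 2  ⊔preds=011  new=001  old=000  +wl: 
  step 4. node 3  ⊔preds=100  new=111  old=011  +wl: 2
  step 5. node 4  ⊔preds=111  new=011  old=000  +wl: 
  step 6. node 5  ⊔preds=111  new=111  old=100  +wl: 3
  step 7. node 0  ⊔preds=111  new=110  stable
  step 8. node 2  ⊔preds=111  new=101  old=001  +wl: 
  step 9. node 3  ⊔preds=111  new=111  stable

Least fixpoint reached:
  node 0: 110
  node 1: 110
  node 2: 101
  node 3: 111
  node 4: 011
  node 5: 111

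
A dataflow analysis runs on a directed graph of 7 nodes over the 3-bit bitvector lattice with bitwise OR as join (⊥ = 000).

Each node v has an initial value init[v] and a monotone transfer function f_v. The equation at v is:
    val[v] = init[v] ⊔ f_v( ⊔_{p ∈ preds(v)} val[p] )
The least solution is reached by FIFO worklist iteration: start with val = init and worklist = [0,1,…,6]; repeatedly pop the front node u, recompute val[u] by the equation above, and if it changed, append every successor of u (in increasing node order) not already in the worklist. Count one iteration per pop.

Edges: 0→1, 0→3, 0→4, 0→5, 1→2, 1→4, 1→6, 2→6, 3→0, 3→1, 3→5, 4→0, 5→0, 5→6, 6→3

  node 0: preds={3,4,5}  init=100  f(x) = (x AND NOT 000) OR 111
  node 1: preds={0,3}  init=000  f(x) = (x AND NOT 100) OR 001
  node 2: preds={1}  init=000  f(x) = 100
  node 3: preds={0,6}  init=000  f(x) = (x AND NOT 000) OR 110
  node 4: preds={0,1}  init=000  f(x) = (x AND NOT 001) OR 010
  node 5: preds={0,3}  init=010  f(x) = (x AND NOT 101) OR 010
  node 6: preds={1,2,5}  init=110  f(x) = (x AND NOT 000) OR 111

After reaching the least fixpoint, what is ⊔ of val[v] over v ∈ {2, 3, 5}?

111

Worklist (10 pops):
  #1 pop 0: in=010 → 111 (was 100); enqueue []
  #2 pop 1: in=111 → 011 (was 000); enqueue []
  #3 pop 2: in=011 → 100 (was 000); enqueue []
  #4 pop 3: in=111 → 111 (was 000); enqueue [0,1]
  #5 pop 4: in=111 → 110 (was 000); enqueue []
  #6 pop 5: in=111 → 010 (no change)
  #7 pop 6: in=111 → 111 (was 110); enqueue [3]
  #8 pop 0: in=111 → 111 (no change)
  #9 pop 1: in=111 → 011 (no change)
  #10 pop 3: in=111 → 111 (no change)

Fixpoint:
  val[0] = 111
  val[1] = 011
  val[2] = 100
  val[3] = 111
  val[4] = 110
  val[5] = 010
  val[6] = 111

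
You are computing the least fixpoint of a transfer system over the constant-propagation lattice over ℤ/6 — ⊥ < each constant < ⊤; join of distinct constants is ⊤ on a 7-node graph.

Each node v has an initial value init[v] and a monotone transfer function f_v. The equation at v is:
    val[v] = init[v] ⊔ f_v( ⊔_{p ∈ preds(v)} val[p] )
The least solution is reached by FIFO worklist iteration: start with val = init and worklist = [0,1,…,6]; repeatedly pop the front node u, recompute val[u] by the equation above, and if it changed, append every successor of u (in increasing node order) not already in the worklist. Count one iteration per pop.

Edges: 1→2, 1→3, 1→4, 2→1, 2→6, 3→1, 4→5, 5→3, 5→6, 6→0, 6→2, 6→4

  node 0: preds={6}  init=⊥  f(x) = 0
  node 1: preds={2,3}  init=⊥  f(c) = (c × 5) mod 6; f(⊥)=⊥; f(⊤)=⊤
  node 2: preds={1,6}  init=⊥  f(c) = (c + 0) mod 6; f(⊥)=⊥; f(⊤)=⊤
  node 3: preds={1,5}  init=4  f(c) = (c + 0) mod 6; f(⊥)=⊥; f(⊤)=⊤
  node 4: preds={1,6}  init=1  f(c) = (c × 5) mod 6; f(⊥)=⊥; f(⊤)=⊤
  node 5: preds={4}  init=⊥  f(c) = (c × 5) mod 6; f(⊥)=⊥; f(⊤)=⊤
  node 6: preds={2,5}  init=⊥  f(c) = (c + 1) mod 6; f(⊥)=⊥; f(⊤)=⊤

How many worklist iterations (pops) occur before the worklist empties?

14

Iteration log — 14 steps:
  step 1. node 0  ⊔preds=⊥  new=0  old=⊥  +wl: 
  step 2. node 1  ⊔preds=4  new=2  old=⊥  +wl: 
  step 3. node 2  ⊔preds=2  new=2  old=⊥  +wl: 1
  step 4. node 3  ⊔preds=2  new=⊤  old=4  +wl: 
  step 5. node 4  ⊔preds=2  new=⊤  old=1  +wl: 
  step 6. node 5  ⊔preds=⊤  new=⊤  old=⊥  +wl: 3
  step 7. node 6  ⊔preds=⊤  new=⊤  old=⊥  +wl: 0,2,4
  step 8. node 1  ⊔preds=⊤  new=⊤  old=2  +wl: 
  step 9. node 3  ⊔preds=⊤  new=⊤  stable
  step 10. node 0  ⊔preds=⊤  new=0  stable
  step 11. node 2  ⊔preds=⊤  new=⊤  old=2  +wl: 1,6
  step 12. node 4  ⊔preds=⊤  new=⊤  stable
  step 13. node 1  ⊔preds=⊤  new=⊤  stable
  step 14. node 6  ⊔preds=⊤  new=⊤  stable

Least fixpoint reached:
  node 0: 0
  node 1: ⊤
  node 2: ⊤
  node 3: ⊤
  node 4: ⊤
  node 5: ⊤
  node 6: ⊤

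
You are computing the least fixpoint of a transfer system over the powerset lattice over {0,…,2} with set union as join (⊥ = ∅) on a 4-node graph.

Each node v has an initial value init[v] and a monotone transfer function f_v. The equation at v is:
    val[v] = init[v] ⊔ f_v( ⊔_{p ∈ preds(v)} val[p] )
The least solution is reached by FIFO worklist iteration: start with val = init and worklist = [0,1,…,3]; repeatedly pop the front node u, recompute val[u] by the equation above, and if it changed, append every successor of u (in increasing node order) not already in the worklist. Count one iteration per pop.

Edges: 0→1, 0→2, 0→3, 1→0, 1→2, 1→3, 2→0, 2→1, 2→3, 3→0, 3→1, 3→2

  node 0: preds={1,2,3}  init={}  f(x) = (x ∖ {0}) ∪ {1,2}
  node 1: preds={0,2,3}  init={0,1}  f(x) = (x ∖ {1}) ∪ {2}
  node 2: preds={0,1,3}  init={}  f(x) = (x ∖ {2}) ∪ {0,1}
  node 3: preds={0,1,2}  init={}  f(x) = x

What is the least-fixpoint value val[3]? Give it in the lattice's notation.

Trace (7 dequeues):
  [1] u=0 | in {0,1} | out {1,2} | prev {} | push {}
  [2] u=1 | in {1,2} | out {0,1,2} | prev {0,1} | push {0}
  [3] u=2 | in {0,1,2} | out {0,1} | prev {} | push {1}
  [4] u=3 | in {0,1,2} | out {0,1,2} | prev {} | push {2}
  [5] u=0 | in {0,1,2} | out {1,2} | ==
  [6] u=1 | in {0,1,2} | out {0,1,2} | ==
  [7] u=2 | in {0,1,2} | out {0,1} | ==

Converged values:
  [0] {1,2}
  [1] {0,1,2}
  [2] {0,1}
  [3] {0,1,2}

{0,1,2}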